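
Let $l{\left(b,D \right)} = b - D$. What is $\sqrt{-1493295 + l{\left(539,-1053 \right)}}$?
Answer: $i \sqrt{1491703} \approx 1221.4 i$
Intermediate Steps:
$\sqrt{-1493295 + l{\left(539,-1053 \right)}} = \sqrt{-1493295 + \left(539 - -1053\right)} = \sqrt{-1493295 + \left(539 + 1053\right)} = \sqrt{-1493295 + 1592} = \sqrt{-1491703} = i \sqrt{1491703}$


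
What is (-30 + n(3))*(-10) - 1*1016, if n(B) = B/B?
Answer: -726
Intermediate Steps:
n(B) = 1
(-30 + n(3))*(-10) - 1*1016 = (-30 + 1)*(-10) - 1*1016 = -29*(-10) - 1016 = 290 - 1016 = -726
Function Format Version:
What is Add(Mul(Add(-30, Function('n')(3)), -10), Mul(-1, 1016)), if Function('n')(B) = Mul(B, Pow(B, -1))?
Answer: -726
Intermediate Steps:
Function('n')(B) = 1
Add(Mul(Add(-30, Function('n')(3)), -10), Mul(-1, 1016)) = Add(Mul(Add(-30, 1), -10), Mul(-1, 1016)) = Add(Mul(-29, -10), -1016) = Add(290, -1016) = -726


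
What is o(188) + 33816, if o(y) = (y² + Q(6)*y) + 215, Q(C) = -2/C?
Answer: 207937/3 ≈ 69312.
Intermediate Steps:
o(y) = 215 + y² - y/3 (o(y) = (y² + (-2/6)*y) + 215 = (y² + (-2*⅙)*y) + 215 = (y² - y/3) + 215 = 215 + y² - y/3)
o(188) + 33816 = (215 + 188² - ⅓*188) + 33816 = (215 + 35344 - 188/3) + 33816 = 106489/3 + 33816 = 207937/3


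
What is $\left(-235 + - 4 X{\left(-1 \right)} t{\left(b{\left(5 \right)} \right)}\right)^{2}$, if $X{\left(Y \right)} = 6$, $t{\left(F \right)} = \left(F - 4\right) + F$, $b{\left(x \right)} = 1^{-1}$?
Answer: $34969$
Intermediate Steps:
$b{\left(x \right)} = 1$
$t{\left(F \right)} = -4 + 2 F$ ($t{\left(F \right)} = \left(-4 + F\right) + F = -4 + 2 F$)
$\left(-235 + - 4 X{\left(-1 \right)} t{\left(b{\left(5 \right)} \right)}\right)^{2} = \left(-235 + \left(-4\right) 6 \left(-4 + 2 \cdot 1\right)\right)^{2} = \left(-235 - 24 \left(-4 + 2\right)\right)^{2} = \left(-235 - -48\right)^{2} = \left(-235 + 48\right)^{2} = \left(-187\right)^{2} = 34969$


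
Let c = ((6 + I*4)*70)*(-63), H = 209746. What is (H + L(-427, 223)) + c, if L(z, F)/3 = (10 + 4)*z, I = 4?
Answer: 94792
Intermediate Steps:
L(z, F) = 42*z (L(z, F) = 3*((10 + 4)*z) = 3*(14*z) = 42*z)
c = -97020 (c = ((6 + 4*4)*70)*(-63) = ((6 + 16)*70)*(-63) = (22*70)*(-63) = 1540*(-63) = -97020)
(H + L(-427, 223)) + c = (209746 + 42*(-427)) - 97020 = (209746 - 17934) - 97020 = 191812 - 97020 = 94792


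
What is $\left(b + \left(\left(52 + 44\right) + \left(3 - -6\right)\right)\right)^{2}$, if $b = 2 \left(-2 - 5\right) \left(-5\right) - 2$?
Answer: $29929$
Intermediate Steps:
$b = 68$ ($b = 2 \left(-7\right) \left(-5\right) - 2 = \left(-14\right) \left(-5\right) - 2 = 70 - 2 = 68$)
$\left(b + \left(\left(52 + 44\right) + \left(3 - -6\right)\right)\right)^{2} = \left(68 + \left(\left(52 + 44\right) + \left(3 - -6\right)\right)\right)^{2} = \left(68 + \left(96 + \left(3 + 6\right)\right)\right)^{2} = \left(68 + \left(96 + 9\right)\right)^{2} = \left(68 + 105\right)^{2} = 173^{2} = 29929$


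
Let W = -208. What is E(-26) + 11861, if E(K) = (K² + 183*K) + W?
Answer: 7571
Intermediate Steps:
E(K) = -208 + K² + 183*K (E(K) = (K² + 183*K) - 208 = -208 + K² + 183*K)
E(-26) + 11861 = (-208 + (-26)² + 183*(-26)) + 11861 = (-208 + 676 - 4758) + 11861 = -4290 + 11861 = 7571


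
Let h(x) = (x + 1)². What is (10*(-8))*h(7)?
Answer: -5120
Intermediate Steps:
h(x) = (1 + x)²
(10*(-8))*h(7) = (10*(-8))*(1 + 7)² = -80*8² = -80*64 = -5120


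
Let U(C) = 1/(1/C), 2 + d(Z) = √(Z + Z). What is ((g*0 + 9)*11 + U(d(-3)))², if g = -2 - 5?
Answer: (97 + I*√6)² ≈ 9403.0 + 475.2*I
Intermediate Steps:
d(Z) = -2 + √2*√Z (d(Z) = -2 + √(Z + Z) = -2 + √(2*Z) = -2 + √2*√Z)
g = -7
U(C) = C (U(C) = 1/(1/C) = C)
((g*0 + 9)*11 + U(d(-3)))² = ((-7*0 + 9)*11 + (-2 + √2*√(-3)))² = ((0 + 9)*11 + (-2 + √2*(I*√3)))² = (9*11 + (-2 + I*√6))² = (99 + (-2 + I*√6))² = (97 + I*√6)²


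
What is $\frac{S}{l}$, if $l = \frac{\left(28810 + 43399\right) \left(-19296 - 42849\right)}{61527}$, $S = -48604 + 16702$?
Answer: $\frac{218092706}{498603145} \approx 0.43741$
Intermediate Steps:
$S = -31902$
$l = - \frac{1495809435}{20509}$ ($l = 72209 \left(-62145\right) \frac{1}{61527} = \left(-4487428305\right) \frac{1}{61527} = - \frac{1495809435}{20509} \approx -72934.0$)
$\frac{S}{l} = - \frac{31902}{- \frac{1495809435}{20509}} = \left(-31902\right) \left(- \frac{20509}{1495809435}\right) = \frac{218092706}{498603145}$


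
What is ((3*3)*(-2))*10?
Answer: -180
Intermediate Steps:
((3*3)*(-2))*10 = (9*(-2))*10 = -18*10 = -180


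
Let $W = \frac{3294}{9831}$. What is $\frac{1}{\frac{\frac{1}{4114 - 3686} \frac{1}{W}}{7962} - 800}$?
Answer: $- \frac{3741694128}{2993355299123} \approx -0.00125$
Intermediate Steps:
$W = \frac{1098}{3277}$ ($W = 3294 \cdot \frac{1}{9831} = \frac{1098}{3277} \approx 0.33506$)
$\frac{1}{\frac{\frac{1}{4114 - 3686} \frac{1}{W}}{7962} - 800} = \frac{1}{\frac{\frac{1}{4114 - 3686} \frac{1}{\frac{1098}{3277}}}{7962} - 800} = \frac{1}{\frac{1}{428} \cdot \frac{3277}{1098} \cdot \frac{1}{7962} - 800} = \frac{1}{\frac{3277}{469944} \cdot \frac{1}{7962} - 800} = \frac{1}{\frac{3277}{3741694128} - 800} = \frac{1}{- \frac{2993355299123}{3741694128}} = - \frac{3741694128}{2993355299123}$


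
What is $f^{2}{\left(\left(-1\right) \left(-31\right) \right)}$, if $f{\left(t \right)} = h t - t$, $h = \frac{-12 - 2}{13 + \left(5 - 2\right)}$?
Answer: $\frac{216225}{64} \approx 3378.5$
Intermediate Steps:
$h = - \frac{7}{8}$ ($h = - \frac{14}{13 + \left(5 - 2\right)} = - \frac{14}{13 + 3} = - \frac{14}{16} = \left(-14\right) \frac{1}{16} = - \frac{7}{8} \approx -0.875$)
$f{\left(t \right)} = - \frac{15 t}{8}$ ($f{\left(t \right)} = - \frac{7 t}{8} - t = - \frac{15 t}{8}$)
$f^{2}{\left(\left(-1\right) \left(-31\right) \right)} = \left(- \frac{15 \left(\left(-1\right) \left(-31\right)\right)}{8}\right)^{2} = \left(\left(- \frac{15}{8}\right) 31\right)^{2} = \left(- \frac{465}{8}\right)^{2} = \frac{216225}{64}$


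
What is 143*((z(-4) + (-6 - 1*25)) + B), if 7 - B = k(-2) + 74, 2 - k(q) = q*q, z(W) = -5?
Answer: -14443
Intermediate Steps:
k(q) = 2 - q² (k(q) = 2 - q*q = 2 - q²)
B = -65 (B = 7 - ((2 - 1*(-2)²) + 74) = 7 - ((2 - 1*4) + 74) = 7 - ((2 - 4) + 74) = 7 - (-2 + 74) = 7 - 1*72 = 7 - 72 = -65)
143*((z(-4) + (-6 - 1*25)) + B) = 143*((-5 + (-6 - 1*25)) - 65) = 143*((-5 + (-6 - 25)) - 65) = 143*((-5 - 31) - 65) = 143*(-36 - 65) = 143*(-101) = -14443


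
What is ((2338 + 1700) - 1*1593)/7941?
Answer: 815/2647 ≈ 0.30790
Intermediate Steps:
((2338 + 1700) - 1*1593)/7941 = (4038 - 1593)*(1/7941) = 2445*(1/7941) = 815/2647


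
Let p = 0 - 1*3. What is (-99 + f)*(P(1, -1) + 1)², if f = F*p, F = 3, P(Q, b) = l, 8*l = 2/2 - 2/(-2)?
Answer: -675/4 ≈ -168.75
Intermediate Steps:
l = ¼ (l = (2/2 - 2/(-2))/8 = (2*(½) - 2*(-½))/8 = (1 + 1)/8 = (⅛)*2 = ¼ ≈ 0.25000)
P(Q, b) = ¼
p = -3 (p = 0 - 3 = -3)
f = -9 (f = 3*(-3) = -9)
(-99 + f)*(P(1, -1) + 1)² = (-99 - 9)*(¼ + 1)² = -108*(5/4)² = -108*25/16 = -675/4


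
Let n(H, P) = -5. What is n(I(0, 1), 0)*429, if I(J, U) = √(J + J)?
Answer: -2145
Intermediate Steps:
I(J, U) = √2*√J (I(J, U) = √(2*J) = √2*√J)
n(I(0, 1), 0)*429 = -5*429 = -2145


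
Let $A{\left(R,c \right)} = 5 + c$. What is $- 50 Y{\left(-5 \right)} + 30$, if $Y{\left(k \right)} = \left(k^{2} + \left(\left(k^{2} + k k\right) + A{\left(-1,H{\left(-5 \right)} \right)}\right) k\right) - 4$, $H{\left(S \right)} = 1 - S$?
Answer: $14230$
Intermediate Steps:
$Y{\left(k \right)} = -4 + k^{2} + k \left(11 + 2 k^{2}\right)$ ($Y{\left(k \right)} = \left(k^{2} + \left(\left(k^{2} + k k\right) + \left(5 + \left(1 - -5\right)\right)\right) k\right) - 4 = \left(k^{2} + \left(\left(k^{2} + k^{2}\right) + \left(5 + \left(1 + 5\right)\right)\right) k\right) - 4 = \left(k^{2} + \left(2 k^{2} + \left(5 + 6\right)\right) k\right) - 4 = \left(k^{2} + \left(2 k^{2} + 11\right) k\right) - 4 = \left(k^{2} + \left(11 + 2 k^{2}\right) k\right) - 4 = \left(k^{2} + k \left(11 + 2 k^{2}\right)\right) - 4 = -4 + k^{2} + k \left(11 + 2 k^{2}\right)$)
$- 50 Y{\left(-5 \right)} + 30 = - 50 \left(-4 + \left(-5\right)^{2} + 2 \left(-5\right)^{3} + 11 \left(-5\right)\right) + 30 = - 50 \left(-4 + 25 + 2 \left(-125\right) - 55\right) + 30 = - 50 \left(-4 + 25 - 250 - 55\right) + 30 = \left(-50\right) \left(-284\right) + 30 = 14200 + 30 = 14230$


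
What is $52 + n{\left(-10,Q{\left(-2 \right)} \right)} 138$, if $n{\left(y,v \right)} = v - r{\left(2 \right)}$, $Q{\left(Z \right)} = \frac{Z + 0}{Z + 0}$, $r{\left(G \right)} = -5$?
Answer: $880$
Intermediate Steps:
$Q{\left(Z \right)} = 1$ ($Q{\left(Z \right)} = \frac{Z}{Z} = 1$)
$n{\left(y,v \right)} = 5 + v$ ($n{\left(y,v \right)} = v - -5 = v + 5 = 5 + v$)
$52 + n{\left(-10,Q{\left(-2 \right)} \right)} 138 = 52 + \left(5 + 1\right) 138 = 52 + 6 \cdot 138 = 52 + 828 = 880$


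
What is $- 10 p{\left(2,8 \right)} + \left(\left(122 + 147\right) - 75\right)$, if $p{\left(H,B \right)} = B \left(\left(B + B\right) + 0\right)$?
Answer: $-1086$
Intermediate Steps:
$p{\left(H,B \right)} = 2 B^{2}$ ($p{\left(H,B \right)} = B \left(2 B + 0\right) = B 2 B = 2 B^{2}$)
$- 10 p{\left(2,8 \right)} + \left(\left(122 + 147\right) - 75\right) = - 10 \cdot 2 \cdot 8^{2} + \left(\left(122 + 147\right) - 75\right) = - 10 \cdot 2 \cdot 64 + \left(269 - 75\right) = \left(-10\right) 128 + 194 = -1280 + 194 = -1086$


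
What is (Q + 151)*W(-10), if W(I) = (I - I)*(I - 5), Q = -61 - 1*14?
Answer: 0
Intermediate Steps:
Q = -75 (Q = -61 - 14 = -75)
W(I) = 0 (W(I) = 0*(-5 + I) = 0)
(Q + 151)*W(-10) = (-75 + 151)*0 = 76*0 = 0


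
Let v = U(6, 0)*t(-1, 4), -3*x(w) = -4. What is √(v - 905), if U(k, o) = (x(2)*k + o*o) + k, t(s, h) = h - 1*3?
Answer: 9*I*√11 ≈ 29.85*I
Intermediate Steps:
x(w) = 4/3 (x(w) = -⅓*(-4) = 4/3)
t(s, h) = -3 + h (t(s, h) = h - 3 = -3 + h)
U(k, o) = o² + 7*k/3 (U(k, o) = (4*k/3 + o*o) + k = (4*k/3 + o²) + k = (o² + 4*k/3) + k = o² + 7*k/3)
v = 14 (v = (0² + (7/3)*6)*(-3 + 4) = (0 + 14)*1 = 14*1 = 14)
√(v - 905) = √(14 - 905) = √(-891) = 9*I*√11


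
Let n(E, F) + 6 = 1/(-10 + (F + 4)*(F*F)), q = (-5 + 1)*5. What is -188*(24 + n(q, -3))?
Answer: -3196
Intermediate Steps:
q = -20 (q = -4*5 = -20)
n(E, F) = -6 + 1/(-10 + F**2*(4 + F)) (n(E, F) = -6 + 1/(-10 + (F + 4)*(F*F)) = -6 + 1/(-10 + (4 + F)*F**2) = -6 + 1/(-10 + F**2*(4 + F)))
-188*(24 + n(q, -3)) = -188*(24 + (61 - 24*(-3)**2 - 6*(-3)**3)/(-10 + (-3)**3 + 4*(-3)**2)) = -188*(24 + (61 - 24*9 - 6*(-27))/(-10 - 27 + 4*9)) = -188*(24 + (61 - 216 + 162)/(-10 - 27 + 36)) = -188*(24 + 7/(-1)) = -188*(24 - 1*7) = -188*(24 - 7) = -188*17 = -3196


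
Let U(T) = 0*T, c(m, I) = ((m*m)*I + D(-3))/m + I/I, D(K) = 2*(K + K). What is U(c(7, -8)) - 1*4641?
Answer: -4641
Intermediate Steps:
D(K) = 4*K (D(K) = 2*(2*K) = 4*K)
c(m, I) = 1 + (-12 + I*m²)/m (c(m, I) = ((m*m)*I + 4*(-3))/m + I/I = (m²*I - 12)/m + 1 = (I*m² - 12)/m + 1 = (-12 + I*m²)/m + 1 = 1 + (-12 + I*m²)/m)
U(T) = 0
U(c(7, -8)) - 1*4641 = 0 - 1*4641 = 0 - 4641 = -4641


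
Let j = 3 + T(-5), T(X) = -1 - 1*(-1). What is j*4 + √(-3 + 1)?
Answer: 12 + I*√2 ≈ 12.0 + 1.4142*I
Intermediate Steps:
T(X) = 0 (T(X) = -1 + 1 = 0)
j = 3 (j = 3 + 0 = 3)
j*4 + √(-3 + 1) = 3*4 + √(-3 + 1) = 12 + √(-2) = 12 + I*√2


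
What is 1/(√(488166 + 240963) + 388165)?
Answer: 388165/150671338096 - √729129/150671338096 ≈ 2.5706e-6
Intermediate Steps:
1/(√(488166 + 240963) + 388165) = 1/(√729129 + 388165) = 1/(388165 + √729129)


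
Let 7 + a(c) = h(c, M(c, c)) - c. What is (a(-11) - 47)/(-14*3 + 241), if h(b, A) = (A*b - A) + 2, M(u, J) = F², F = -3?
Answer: -149/199 ≈ -0.74874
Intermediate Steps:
M(u, J) = 9 (M(u, J) = (-3)² = 9)
h(b, A) = 2 - A + A*b (h(b, A) = (-A + A*b) + 2 = 2 - A + A*b)
a(c) = -14 + 8*c (a(c) = -7 + ((2 - 1*9 + 9*c) - c) = -7 + ((2 - 9 + 9*c) - c) = -7 + ((-7 + 9*c) - c) = -7 + (-7 + 8*c) = -14 + 8*c)
(a(-11) - 47)/(-14*3 + 241) = ((-14 + 8*(-11)) - 47)/(-14*3 + 241) = ((-14 - 88) - 47)/(-42 + 241) = (-102 - 47)/199 = -149*1/199 = -149/199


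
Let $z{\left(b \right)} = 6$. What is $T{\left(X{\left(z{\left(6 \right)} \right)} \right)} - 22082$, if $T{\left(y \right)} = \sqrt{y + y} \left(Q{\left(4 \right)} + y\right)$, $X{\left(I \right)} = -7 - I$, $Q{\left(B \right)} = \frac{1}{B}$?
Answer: $-22082 - \frac{51 i \sqrt{26}}{4} \approx -22082.0 - 65.012 i$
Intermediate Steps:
$T{\left(y \right)} = \sqrt{2} \sqrt{y} \left(\frac{1}{4} + y\right)$ ($T{\left(y \right)} = \sqrt{y + y} \left(\frac{1}{4} + y\right) = \sqrt{2 y} \left(\frac{1}{4} + y\right) = \sqrt{2} \sqrt{y} \left(\frac{1}{4} + y\right)$)
$T{\left(X{\left(z{\left(6 \right)} \right)} \right)} - 22082 = \sqrt{2} \sqrt{-7 - 6} \left(\frac{1}{4} - 13\right) - 22082 = \sqrt{2} \sqrt{-13} \left(\frac{1}{4} - 13\right) - 22082 = \sqrt{2} i \sqrt{13} \left(- \frac{51}{4}\right) - 22082 = - \frac{51 i \sqrt{26}}{4} - 22082 = -22082 - \frac{51 i \sqrt{26}}{4}$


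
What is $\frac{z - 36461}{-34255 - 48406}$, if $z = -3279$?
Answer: $\frac{39740}{82661} \approx 0.48076$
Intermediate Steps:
$\frac{z - 36461}{-34255 - 48406} = \frac{-3279 - 36461}{-34255 - 48406} = - \frac{39740}{-82661} = \left(-39740\right) \left(- \frac{1}{82661}\right) = \frac{39740}{82661}$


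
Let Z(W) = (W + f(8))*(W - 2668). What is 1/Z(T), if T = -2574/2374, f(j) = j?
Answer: -1408969/26007778427 ≈ -5.4175e-5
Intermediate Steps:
T = -1287/1187 (T = -2574*1/2374 = -1287/1187 ≈ -1.0842)
Z(W) = (-2668 + W)*(8 + W) (Z(W) = (W + 8)*(W - 2668) = (8 + W)*(-2668 + W) = (-2668 + W)*(8 + W))
1/Z(T) = 1/(-21344 + (-1287/1187)² - 2660*(-1287/1187)) = 1/(-21344 + 1656369/1408969 + 3423420/1187) = 1/(-26007778427/1408969) = -1408969/26007778427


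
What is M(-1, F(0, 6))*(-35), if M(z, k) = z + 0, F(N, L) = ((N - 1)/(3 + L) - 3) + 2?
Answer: 35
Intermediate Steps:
F(N, L) = -1 + (-1 + N)/(3 + L) (F(N, L) = ((-1 + N)/(3 + L) - 3) + 2 = (-3 + (-1 + N)/(3 + L)) + 2 = -1 + (-1 + N)/(3 + L))
M(z, k) = z
M(-1, F(0, 6))*(-35) = -1*(-35) = 35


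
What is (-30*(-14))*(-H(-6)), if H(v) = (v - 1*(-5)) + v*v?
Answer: -14700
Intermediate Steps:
H(v) = 5 + v + v**2 (H(v) = (v + 5) + v**2 = (5 + v) + v**2 = 5 + v + v**2)
(-30*(-14))*(-H(-6)) = (-30*(-14))*(-(5 - 6 + (-6)**2)) = 420*(-(5 - 6 + 36)) = 420*(-1*35) = 420*(-35) = -14700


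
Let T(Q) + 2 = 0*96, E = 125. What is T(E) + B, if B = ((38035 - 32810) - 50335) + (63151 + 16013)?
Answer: 34052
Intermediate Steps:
T(Q) = -2 (T(Q) = -2 + 0*96 = -2 + 0 = -2)
B = 34054 (B = (5225 - 50335) + 79164 = -45110 + 79164 = 34054)
T(E) + B = -2 + 34054 = 34052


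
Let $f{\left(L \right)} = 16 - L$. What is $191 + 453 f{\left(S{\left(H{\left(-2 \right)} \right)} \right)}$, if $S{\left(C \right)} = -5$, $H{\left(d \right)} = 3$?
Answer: $9704$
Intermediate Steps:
$191 + 453 f{\left(S{\left(H{\left(-2 \right)} \right)} \right)} = 191 + 453 \left(16 - -5\right) = 191 + 453 \left(16 + 5\right) = 191 + 453 \cdot 21 = 191 + 9513 = 9704$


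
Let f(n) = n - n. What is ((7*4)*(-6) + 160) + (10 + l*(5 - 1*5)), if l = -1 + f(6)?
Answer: 2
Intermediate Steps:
f(n) = 0
l = -1 (l = -1 + 0 = -1)
((7*4)*(-6) + 160) + (10 + l*(5 - 1*5)) = ((7*4)*(-6) + 160) + (10 - (5 - 1*5)) = (28*(-6) + 160) + (10 - (5 - 5)) = (-168 + 160) + (10 - 1*0) = -8 + (10 + 0) = -8 + 10 = 2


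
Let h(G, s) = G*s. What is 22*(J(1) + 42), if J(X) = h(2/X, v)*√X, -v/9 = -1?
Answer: 1320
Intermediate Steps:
v = 9 (v = -9*(-1) = 9)
J(X) = 18/√X (J(X) = ((2/X)*9)*√X = (18/X)*√X = 18/√X)
22*(J(1) + 42) = 22*(18/√1 + 42) = 22*(18*1 + 42) = 22*(18 + 42) = 22*60 = 1320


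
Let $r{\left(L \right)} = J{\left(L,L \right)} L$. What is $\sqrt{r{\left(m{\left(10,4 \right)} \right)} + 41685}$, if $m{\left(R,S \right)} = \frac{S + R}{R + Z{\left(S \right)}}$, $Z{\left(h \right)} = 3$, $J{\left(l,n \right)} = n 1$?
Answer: $\frac{\sqrt{7044961}}{13} \approx 204.17$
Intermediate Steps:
$J{\left(l,n \right)} = n$
$m{\left(R,S \right)} = \frac{R + S}{3 + R}$ ($m{\left(R,S \right)} = \frac{S + R}{R + 3} = \frac{R + S}{3 + R}$)
$r{\left(L \right)} = L^{2}$ ($r{\left(L \right)} = L L = L^{2}$)
$\sqrt{r{\left(m{\left(10,4 \right)} \right)} + 41685} = \sqrt{\left(\frac{10 + 4}{3 + 10}\right)^{2} + 41685} = \sqrt{\left(\frac{1}{13} \cdot 14\right)^{2} + 41685} = \sqrt{\left(\frac{14}{13}\right)^{2} + 41685} = \sqrt{\frac{196}{169} + 41685} = \sqrt{\frac{7044961}{169}} = \frac{\sqrt{7044961}}{13}$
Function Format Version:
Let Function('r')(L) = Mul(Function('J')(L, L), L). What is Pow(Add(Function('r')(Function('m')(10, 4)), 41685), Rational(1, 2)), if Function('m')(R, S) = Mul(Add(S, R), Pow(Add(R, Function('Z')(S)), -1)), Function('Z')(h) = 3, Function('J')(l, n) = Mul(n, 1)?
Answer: Mul(Rational(1, 13), Pow(7044961, Rational(1, 2))) ≈ 204.17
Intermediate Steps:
Function('J')(l, n) = n
Function('m')(R, S) = Mul(Pow(Add(3, R), -1), Add(R, S)) (Function('m')(R, S) = Mul(Add(S, R), Pow(Add(R, 3), -1)) = Mul(Add(R, S), Pow(Add(3, R), -1)) = Mul(Pow(Add(3, R), -1), Add(R, S)))
Function('r')(L) = Pow(L, 2) (Function('r')(L) = Mul(L, L) = Pow(L, 2))
Pow(Add(Function('r')(Function('m')(10, 4)), 41685), Rational(1, 2)) = Pow(Add(Pow(Mul(Pow(Add(3, 10), -1), Add(10, 4)), 2), 41685), Rational(1, 2)) = Pow(Add(Pow(Mul(Pow(13, -1), 14), 2), 41685), Rational(1, 2)) = Pow(Add(Pow(Mul(Rational(1, 13), 14), 2), 41685), Rational(1, 2)) = Pow(Add(Pow(Rational(14, 13), 2), 41685), Rational(1, 2)) = Pow(Add(Rational(196, 169), 41685), Rational(1, 2)) = Pow(Rational(7044961, 169), Rational(1, 2)) = Mul(Rational(1, 13), Pow(7044961, Rational(1, 2)))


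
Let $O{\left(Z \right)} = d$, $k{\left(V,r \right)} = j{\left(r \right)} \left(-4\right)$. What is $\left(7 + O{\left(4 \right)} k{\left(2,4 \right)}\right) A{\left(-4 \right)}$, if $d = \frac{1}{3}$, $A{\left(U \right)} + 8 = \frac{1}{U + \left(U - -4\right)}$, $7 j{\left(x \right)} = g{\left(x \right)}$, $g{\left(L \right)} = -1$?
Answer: $- \frac{1661}{28} \approx -59.321$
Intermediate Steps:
$j{\left(x \right)} = - \frac{1}{7}$ ($j{\left(x \right)} = \frac{1}{7} \left(-1\right) = - \frac{1}{7}$)
$A{\left(U \right)} = -8 + \frac{1}{4 + 2 U}$ ($A{\left(U \right)} = -8 + \frac{1}{U + \left(U - -4\right)} = -8 + \frac{1}{U + \left(U + 4\right)} = -8 + \frac{1}{U + \left(4 + U\right)} = -8 + \frac{1}{4 + 2 U}$)
$d = \frac{1}{3} \approx 0.33333$
$k{\left(V,r \right)} = \frac{4}{7}$ ($k{\left(V,r \right)} = \left(- \frac{1}{7}\right) \left(-4\right) = \frac{4}{7}$)
$O{\left(Z \right)} = \frac{1}{3}$
$\left(7 + O{\left(4 \right)} k{\left(2,4 \right)}\right) A{\left(-4 \right)} = \left(7 + \frac{1}{3} \cdot \frac{4}{7}\right) \frac{-31 - -64}{2 \left(2 - 4\right)} = \left(7 + \frac{4}{21}\right) \frac{-31 + 64}{2 \left(-2\right)} = \frac{151 \cdot \frac{1}{2} \left(- \frac{1}{2}\right) 33}{21} = \frac{151}{21} \left(- \frac{33}{4}\right) = - \frac{1661}{28}$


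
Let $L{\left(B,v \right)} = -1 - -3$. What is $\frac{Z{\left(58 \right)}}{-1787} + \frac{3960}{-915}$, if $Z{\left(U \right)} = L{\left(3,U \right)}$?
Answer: $- \frac{471890}{109007} \approx -4.329$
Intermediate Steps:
$L{\left(B,v \right)} = 2$ ($L{\left(B,v \right)} = -1 + 3 = 2$)
$Z{\left(U \right)} = 2$
$\frac{Z{\left(58 \right)}}{-1787} + \frac{3960}{-915} = \frac{2}{-1787} + \frac{3960}{-915} = 2 \left(- \frac{1}{1787}\right) + 3960 \left(- \frac{1}{915}\right) = - \frac{2}{1787} - \frac{264}{61} = - \frac{471890}{109007}$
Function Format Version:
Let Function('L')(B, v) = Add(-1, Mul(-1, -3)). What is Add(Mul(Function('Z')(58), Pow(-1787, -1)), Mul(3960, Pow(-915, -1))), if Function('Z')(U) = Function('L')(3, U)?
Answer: Rational(-471890, 109007) ≈ -4.3290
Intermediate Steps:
Function('L')(B, v) = 2 (Function('L')(B, v) = Add(-1, 3) = 2)
Function('Z')(U) = 2
Add(Mul(Function('Z')(58), Pow(-1787, -1)), Mul(3960, Pow(-915, -1))) = Add(Mul(2, Pow(-1787, -1)), Mul(3960, Pow(-915, -1))) = Add(Mul(2, Rational(-1, 1787)), Mul(3960, Rational(-1, 915))) = Add(Rational(-2, 1787), Rational(-264, 61)) = Rational(-471890, 109007)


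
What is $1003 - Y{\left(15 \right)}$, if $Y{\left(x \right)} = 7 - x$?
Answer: $1011$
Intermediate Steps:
$1003 - Y{\left(15 \right)} = 1003 - \left(7 - 15\right) = 1003 - -8 = 1003 + 8 = 1011$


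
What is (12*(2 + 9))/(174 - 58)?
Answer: 33/29 ≈ 1.1379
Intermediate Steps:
(12*(2 + 9))/(174 - 58) = (12*11)/116 = 132*(1/116) = 33/29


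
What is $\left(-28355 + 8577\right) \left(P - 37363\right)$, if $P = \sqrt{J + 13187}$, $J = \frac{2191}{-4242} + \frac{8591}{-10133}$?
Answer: $738965414 - \frac{9889 \sqrt{497190023310594498}}{3070299} \approx 7.3669 \cdot 10^{8}$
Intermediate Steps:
$J = - \frac{8377775}{6140598}$ ($J = 2191 \left(- \frac{1}{4242}\right) + 8591 \left(- \frac{1}{10133}\right) = - \frac{313}{606} - \frac{8591}{10133} = - \frac{8377775}{6140598} \approx -1.3643$)
$P = \frac{\sqrt{497190023310594498}}{6140598}$ ($P = \sqrt{- \frac{8377775}{6140598} + 13187} = \sqrt{\frac{80967688051}{6140598}} = \frac{\sqrt{497190023310594498}}{6140598} \approx 114.83$)
$\left(-28355 + 8577\right) \left(P - 37363\right) = \left(-28355 + 8577\right) \left(\frac{\sqrt{497190023310594498}}{6140598} - 37363\right) = - 19778 \left(-37363 + \frac{\sqrt{497190023310594498}}{6140598}\right) = 738965414 - \frac{9889 \sqrt{497190023310594498}}{3070299}$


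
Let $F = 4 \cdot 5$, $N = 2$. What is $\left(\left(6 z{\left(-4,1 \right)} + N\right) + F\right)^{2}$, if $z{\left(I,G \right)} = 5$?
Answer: $2704$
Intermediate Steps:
$F = 20$
$\left(\left(6 z{\left(-4,1 \right)} + N\right) + F\right)^{2} = \left(\left(6 \cdot 5 + 2\right) + 20\right)^{2} = \left(\left(30 + 2\right) + 20\right)^{2} = \left(32 + 20\right)^{2} = 52^{2} = 2704$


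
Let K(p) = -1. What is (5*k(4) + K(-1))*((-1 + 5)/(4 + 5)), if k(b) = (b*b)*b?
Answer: 1276/9 ≈ 141.78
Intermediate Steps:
k(b) = b³ (k(b) = b²*b = b³)
(5*k(4) + K(-1))*((-1 + 5)/(4 + 5)) = (5*4³ - 1)*((-1 + 5)/(4 + 5)) = (5*64 - 1)*(4/9) = (320 - 1)*(4*(⅑)) = 319*(4/9) = 1276/9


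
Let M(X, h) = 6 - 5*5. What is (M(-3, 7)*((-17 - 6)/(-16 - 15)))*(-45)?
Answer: 19665/31 ≈ 634.35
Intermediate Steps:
M(X, h) = -19 (M(X, h) = 6 - 25 = -19)
(M(-3, 7)*((-17 - 6)/(-16 - 15)))*(-45) = -19*(-17 - 6)/(-16 - 15)*(-45) = -(-437)/(-31)*(-45) = -(-437)*(-1)/31*(-45) = -19*23/31*(-45) = -437/31*(-45) = 19665/31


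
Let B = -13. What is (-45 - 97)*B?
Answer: 1846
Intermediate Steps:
(-45 - 97)*B = (-45 - 97)*(-13) = -142*(-13) = 1846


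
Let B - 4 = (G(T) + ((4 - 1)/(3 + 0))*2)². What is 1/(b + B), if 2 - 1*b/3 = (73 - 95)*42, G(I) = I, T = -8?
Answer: 1/2818 ≈ 0.00035486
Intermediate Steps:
B = 40 (B = 4 + (-8 + ((4 - 1)/(3 + 0))*2)² = 4 + (-8 + (3/3)*2)² = 4 + (-8 + (3*(⅓))*2)² = 4 + (-8 + 1*2)² = 4 + (-8 + 2)² = 4 + (-6)² = 4 + 36 = 40)
b = 2778 (b = 6 - 3*(73 - 95)*42 = 6 - (-66)*42 = 6 - 3*(-924) = 6 + 2772 = 2778)
1/(b + B) = 1/(2778 + 40) = 1/2818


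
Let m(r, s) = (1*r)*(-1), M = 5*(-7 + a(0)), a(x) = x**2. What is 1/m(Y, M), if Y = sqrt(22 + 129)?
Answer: -sqrt(151)/151 ≈ -0.081379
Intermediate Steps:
Y = sqrt(151) ≈ 12.288
M = -35 (M = 5*(-7 + 0**2) = 5*(-7 + 0) = 5*(-7) = -35)
m(r, s) = -r (m(r, s) = r*(-1) = -r)
1/m(Y, M) = 1/(-sqrt(151)) = -sqrt(151)/151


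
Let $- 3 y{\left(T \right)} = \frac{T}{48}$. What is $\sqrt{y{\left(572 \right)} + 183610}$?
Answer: $\frac{\sqrt{6609817}}{6} \approx 428.49$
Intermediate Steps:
$y{\left(T \right)} = - \frac{T}{144}$ ($y{\left(T \right)} = - \frac{T \frac{1}{48}}{3} = - \frac{\frac{1}{48} T}{3} = - \frac{T}{144}$)
$\sqrt{y{\left(572 \right)} + 183610} = \sqrt{\left(- \frac{1}{144}\right) 572 + 183610} = \sqrt{- \frac{143}{36} + 183610} = \sqrt{\frac{6609817}{36}} = \frac{\sqrt{6609817}}{6}$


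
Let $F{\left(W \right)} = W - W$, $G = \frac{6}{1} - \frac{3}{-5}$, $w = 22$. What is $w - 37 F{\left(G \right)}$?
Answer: $22$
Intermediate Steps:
$G = \frac{33}{5}$ ($G = 6 \cdot 1 - - \frac{3}{5} = 6 + \frac{3}{5} = \frac{33}{5} \approx 6.6$)
$F{\left(W \right)} = 0$
$w - 37 F{\left(G \right)} = 22 - 0 = 22 + 0 = 22$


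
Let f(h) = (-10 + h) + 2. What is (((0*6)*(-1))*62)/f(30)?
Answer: 0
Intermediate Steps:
f(h) = -8 + h
(((0*6)*(-1))*62)/f(30) = (((0*6)*(-1))*62)/(-8 + 30) = ((0*(-1))*62)/22 = (0*62)*(1/22) = 0*(1/22) = 0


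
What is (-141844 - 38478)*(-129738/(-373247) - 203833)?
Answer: 1959840631216598/53321 ≈ 3.6756e+10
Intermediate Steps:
(-141844 - 38478)*(-129738/(-373247) - 203833) = -180322*(-129738*(-1/373247) - 203833) = -180322*(18534/53321 - 203833) = -180322*(-10868560859/53321) = 1959840631216598/53321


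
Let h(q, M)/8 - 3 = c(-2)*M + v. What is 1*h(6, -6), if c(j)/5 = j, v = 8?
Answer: 568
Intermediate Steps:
c(j) = 5*j
h(q, M) = 88 - 80*M (h(q, M) = 24 + 8*((5*(-2))*M + 8) = 24 + 8*(-10*M + 8) = 24 + 8*(8 - 10*M) = 24 + (64 - 80*M) = 88 - 80*M)
1*h(6, -6) = 1*(88 - 80*(-6)) = 1*(88 + 480) = 1*568 = 568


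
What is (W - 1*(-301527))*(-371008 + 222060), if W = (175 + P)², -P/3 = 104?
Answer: -47707448608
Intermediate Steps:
P = -312 (P = -3*104 = -312)
W = 18769 (W = (175 - 312)² = (-137)² = 18769)
(W - 1*(-301527))*(-371008 + 222060) = (18769 - 1*(-301527))*(-371008 + 222060) = (18769 + 301527)*(-148948) = 320296*(-148948) = -47707448608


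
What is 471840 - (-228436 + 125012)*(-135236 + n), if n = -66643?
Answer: -20878661856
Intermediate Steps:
471840 - (-228436 + 125012)*(-135236 + n) = 471840 - (-228436 + 125012)*(-135236 - 66643) = 471840 - (-103424)*(-201879) = 471840 - 1*20879133696 = 471840 - 20879133696 = -20878661856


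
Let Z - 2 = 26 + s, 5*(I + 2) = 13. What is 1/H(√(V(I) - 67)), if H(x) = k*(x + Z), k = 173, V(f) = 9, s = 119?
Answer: 147/3748391 - I*√58/3748391 ≈ 3.9217e-5 - 2.0317e-6*I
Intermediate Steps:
I = ⅗ (I = -2 + (⅕)*13 = -2 + 13/5 = ⅗ ≈ 0.60000)
Z = 147 (Z = 2 + (26 + 119) = 2 + 145 = 147)
H(x) = 25431 + 173*x (H(x) = 173*(x + 147) = 173*(147 + x) = 25431 + 173*x)
1/H(√(V(I) - 67)) = 1/(25431 + 173*√(9 - 67)) = 1/(25431 + 173*√(-58)) = 1/(25431 + 173*(I*√58)) = 1/(25431 + 173*I*√58)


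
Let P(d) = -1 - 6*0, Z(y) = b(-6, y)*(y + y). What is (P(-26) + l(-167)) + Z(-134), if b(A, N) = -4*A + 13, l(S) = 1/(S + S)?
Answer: -3312279/334 ≈ -9917.0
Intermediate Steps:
l(S) = 1/(2*S)
b(A, N) = 13 - 4*A
Z(y) = 74*y (Z(y) = (13 - 4*(-6))*(y + y) = (13 + 24)*(2*y) = 37*(2*y) = 74*y)
P(d) = -1 (P(d) = -1 + 0 = -1)
(P(-26) + l(-167)) + Z(-134) = (-1 + (1/2)/(-167)) + 74*(-134) = (-1 + (1/2)*(-1/167)) - 9916 = (-1 - 1/334) - 9916 = -335/334 - 9916 = -3312279/334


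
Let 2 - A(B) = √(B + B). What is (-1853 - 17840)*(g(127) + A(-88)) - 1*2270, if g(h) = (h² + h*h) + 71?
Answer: -636696653 + 78772*I*√11 ≈ -6.367e+8 + 2.6126e+5*I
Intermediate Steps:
g(h) = 71 + 2*h² (g(h) = (h² + h²) + 71 = 2*h² + 71 = 71 + 2*h²)
A(B) = 2 - √2*√B (A(B) = 2 - √(B + B) = 2 - √(2*B) = 2 - √2*√B)
(-1853 - 17840)*(g(127) + A(-88)) - 1*2270 = (-1853 - 17840)*((71 + 2*127²) + (2 - √2*√(-88))) - 1*2270 = -19693*((71 + 2*16129) + (2 - √2*2*I*√22)) - 2270 = -19693*((71 + 32258) + (2 - 4*I*√11)) - 2270 = -19693*(32329 + (2 - 4*I*√11)) - 2270 = -19693*(32331 - 4*I*√11) - 2270 = (-636694383 + 78772*I*√11) - 2270 = -636696653 + 78772*I*√11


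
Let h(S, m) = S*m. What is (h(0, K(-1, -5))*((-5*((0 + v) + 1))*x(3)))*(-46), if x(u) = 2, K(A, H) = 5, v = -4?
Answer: 0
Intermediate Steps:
(h(0, K(-1, -5))*((-5*((0 + v) + 1))*x(3)))*(-46) = ((0*5)*(-5*((0 - 4) + 1)*2))*(-46) = (0*(-5*(-4 + 1)*2))*(-46) = (0*(-5*(-3)*2))*(-46) = (0*(15*2))*(-46) = (0*30)*(-46) = 0*(-46) = 0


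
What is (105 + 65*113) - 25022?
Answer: -17572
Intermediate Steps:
(105 + 65*113) - 25022 = (105 + 7345) - 25022 = 7450 - 25022 = -17572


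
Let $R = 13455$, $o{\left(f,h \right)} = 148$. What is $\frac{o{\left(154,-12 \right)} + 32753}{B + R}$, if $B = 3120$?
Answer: $\frac{10967}{5525} \approx 1.985$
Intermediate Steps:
$\frac{o{\left(154,-12 \right)} + 32753}{B + R} = \frac{148 + 32753}{3120 + 13455} = \frac{32901}{16575} = 32901 \cdot \frac{1}{16575} = \frac{10967}{5525}$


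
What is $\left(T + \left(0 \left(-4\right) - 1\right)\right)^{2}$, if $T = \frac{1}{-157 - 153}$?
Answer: $\frac{96721}{96100} \approx 1.0065$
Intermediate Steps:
$T = - \frac{1}{310}$ ($T = \frac{1}{-310} = - \frac{1}{310} \approx -0.0032258$)
$\left(T + \left(0 \left(-4\right) - 1\right)\right)^{2} = \left(- \frac{1}{310} + \left(0 \left(-4\right) - 1\right)\right)^{2} = \left(- \frac{1}{310} + \left(0 - 1\right)\right)^{2} = \left(- \frac{1}{310} - 1\right)^{2} = \left(- \frac{311}{310}\right)^{2} = \frac{96721}{96100}$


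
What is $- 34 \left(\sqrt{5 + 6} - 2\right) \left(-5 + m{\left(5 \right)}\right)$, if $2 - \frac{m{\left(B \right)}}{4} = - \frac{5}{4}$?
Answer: $544 - 272 \sqrt{11} \approx -358.12$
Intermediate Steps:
$m{\left(B \right)} = 13$ ($m{\left(B \right)} = 8 - 4 \left(- \frac{5}{4}\right) = 8 - 4 \left(\left(-5\right) \frac{1}{4}\right) = 8 - -5 = 8 + 5 = 13$)
$- 34 \left(\sqrt{5 + 6} - 2\right) \left(-5 + m{\left(5 \right)}\right) = - 34 \left(\sqrt{5 + 6} - 2\right) \left(-5 + 13\right) = - 34 \left(\sqrt{11} - 2\right) 8 = - 34 \left(-2 + \sqrt{11}\right) 8 = - 34 \left(-16 + 8 \sqrt{11}\right) = 544 - 272 \sqrt{11}$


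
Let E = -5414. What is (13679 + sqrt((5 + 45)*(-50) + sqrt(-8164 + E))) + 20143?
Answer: 33822 + sqrt(-2500 + I*sqrt(13578)) ≈ 33823.0 + 50.014*I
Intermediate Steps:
(13679 + sqrt((5 + 45)*(-50) + sqrt(-8164 + E))) + 20143 = (13679 + sqrt((5 + 45)*(-50) + sqrt(-8164 - 5414))) + 20143 = (13679 + sqrt(50*(-50) + sqrt(-13578))) + 20143 = (13679 + sqrt(-2500 + I*sqrt(13578))) + 20143 = 33822 + sqrt(-2500 + I*sqrt(13578))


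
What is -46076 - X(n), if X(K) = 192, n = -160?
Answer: -46268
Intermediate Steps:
-46076 - X(n) = -46076 - 1*192 = -46076 - 192 = -46268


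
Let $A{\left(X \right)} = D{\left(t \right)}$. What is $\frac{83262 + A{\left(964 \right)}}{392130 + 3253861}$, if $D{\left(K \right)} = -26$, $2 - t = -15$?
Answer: $\frac{83236}{3645991} \approx 0.022829$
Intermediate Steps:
$t = 17$ ($t = 2 - -15 = 2 + 15 = 17$)
$A{\left(X \right)} = -26$
$\frac{83262 + A{\left(964 \right)}}{392130 + 3253861} = \frac{83262 - 26}{392130 + 3253861} = \frac{83236}{3645991}$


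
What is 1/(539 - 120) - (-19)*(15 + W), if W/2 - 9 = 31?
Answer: 756296/419 ≈ 1805.0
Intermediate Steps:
W = 80 (W = 18 + 2*31 = 18 + 62 = 80)
1/(539 - 120) - (-19)*(15 + W) = 1/(539 - 120) - (-19)*(15 + 80) = 1/419 - (-19)*95 = 1/419 - 1*(-1805) = 1/419 + 1805 = 756296/419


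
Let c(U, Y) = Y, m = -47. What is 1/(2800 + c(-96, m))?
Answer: 1/2753 ≈ 0.00036324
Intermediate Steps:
1/(2800 + c(-96, m)) = 1/(2800 - 47) = 1/2753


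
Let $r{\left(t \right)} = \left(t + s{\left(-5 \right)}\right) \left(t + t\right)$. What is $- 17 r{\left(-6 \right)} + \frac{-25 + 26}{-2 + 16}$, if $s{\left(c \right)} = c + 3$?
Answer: $- \frac{22847}{14} \approx -1631.9$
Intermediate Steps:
$s{\left(c \right)} = 3 + c$
$r{\left(t \right)} = 2 t \left(-2 + t\right)$ ($r{\left(t \right)} = \left(t + \left(3 - 5\right)\right) \left(t + t\right) = \left(t - 2\right) 2 t = \left(-2 + t\right) 2 t = 2 t \left(-2 + t\right)$)
$- 17 r{\left(-6 \right)} + \frac{-25 + 26}{-2 + 16} = - 17 \cdot 2 \left(-6\right) \left(-2 - 6\right) + \frac{-25 + 26}{-2 + 16} = - 17 \cdot 2 \left(-6\right) \left(-8\right) + 1 \cdot \frac{1}{14} = \left(-17\right) 96 + 1 \cdot \frac{1}{14} = -1632 + \frac{1}{14} = - \frac{22847}{14}$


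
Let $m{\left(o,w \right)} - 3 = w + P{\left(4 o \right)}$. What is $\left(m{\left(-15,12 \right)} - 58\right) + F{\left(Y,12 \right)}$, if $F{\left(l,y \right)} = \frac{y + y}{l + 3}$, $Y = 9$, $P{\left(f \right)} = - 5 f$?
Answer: $259$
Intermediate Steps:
$m{\left(o,w \right)} = 3 + w - 20 o$ ($m{\left(o,w \right)} = 3 - \left(- w + 5 \cdot 4 o\right) = 3 - \left(- w + 20 o\right) = 3 + w - 20 o$)
$F{\left(l,y \right)} = \frac{2 y}{3 + l}$
$\left(m{\left(-15,12 \right)} - 58\right) + F{\left(Y,12 \right)} = \left(\left(3 + 12 - -300\right) - 58\right) + 2 \cdot 12 \frac{1}{3 + 9} = \left(\left(3 + 12 + 300\right) - 58\right) + 2 \cdot 12 \cdot \frac{1}{12} = \left(315 - 58\right) + 2 \cdot 12 \cdot \frac{1}{12} = 257 + 2 = 259$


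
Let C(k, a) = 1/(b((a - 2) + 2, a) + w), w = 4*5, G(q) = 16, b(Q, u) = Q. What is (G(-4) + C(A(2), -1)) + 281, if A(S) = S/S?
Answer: 5644/19 ≈ 297.05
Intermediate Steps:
w = 20
A(S) = 1
C(k, a) = 1/(20 + a) (C(k, a) = 1/(((a - 2) + 2) + 20) = 1/(((-2 + a) + 2) + 20) = 1/(a + 20) = 1/(20 + a))
(G(-4) + C(A(2), -1)) + 281 = (16 + 1/(20 - 1)) + 281 = (16 + 1/19) + 281 = 305/19 + 281 = 5644/19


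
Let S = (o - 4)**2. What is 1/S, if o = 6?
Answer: 1/4 ≈ 0.25000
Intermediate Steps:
S = 4 (S = (6 - 4)**2 = 2**2 = 4)
1/S = 1/4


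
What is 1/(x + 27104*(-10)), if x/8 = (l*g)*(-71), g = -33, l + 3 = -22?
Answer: -1/739640 ≈ -1.3520e-6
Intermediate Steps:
l = -25 (l = -3 - 22 = -25)
x = -468600 (x = 8*(-25*(-33)*(-71)) = 8*(825*(-71)) = 8*(-58575) = -468600)
1/(x + 27104*(-10)) = 1/(-468600 + 27104*(-10)) = 1/(-468600 - 271040) = 1/(-739640) = -1/739640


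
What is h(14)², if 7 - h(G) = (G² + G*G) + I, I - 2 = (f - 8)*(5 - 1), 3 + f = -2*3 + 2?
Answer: 106929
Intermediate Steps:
f = -7 (f = -3 + (-2*3 + 2) = -3 + (-6 + 2) = -3 - 4 = -7)
I = -58 (I = 2 + (-7 - 8)*(5 - 1) = 2 - 15*4 = 2 - 60 = -58)
h(G) = 65 - 2*G² (h(G) = 7 - ((G² + G*G) - 58) = 7 - ((G² + G²) - 58) = 7 - (2*G² - 58) = 7 - (-58 + 2*G²) = 7 + (58 - 2*G²) = 65 - 2*G²)
h(14)² = (65 - 2*14²)² = (65 - 2*196)² = (65 - 392)² = (-327)² = 106929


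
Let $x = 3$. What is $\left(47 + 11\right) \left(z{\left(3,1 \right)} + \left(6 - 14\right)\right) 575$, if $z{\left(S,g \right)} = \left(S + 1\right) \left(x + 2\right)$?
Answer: $400200$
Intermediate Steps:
$z{\left(S,g \right)} = 5 + 5 S$ ($z{\left(S,g \right)} = \left(S + 1\right) \left(3 + 2\right) = \left(1 + S\right) 5 = 5 + 5 S$)
$\left(47 + 11\right) \left(z{\left(3,1 \right)} + \left(6 - 14\right)\right) 575 = \left(47 + 11\right) \left(\left(5 + 5 \cdot 3\right) + \left(6 - 14\right)\right) 575 = 58 \left(\left(5 + 15\right) + \left(6 - 14\right)\right) 575 = 58 \left(20 - 8\right) 575 = 58 \cdot 12 \cdot 575 = 696 \cdot 575 = 400200$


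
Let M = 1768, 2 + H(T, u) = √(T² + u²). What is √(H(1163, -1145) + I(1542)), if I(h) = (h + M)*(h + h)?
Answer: √(10208038 + √2663594) ≈ 3195.3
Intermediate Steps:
H(T, u) = -2 + √(T² + u²)
I(h) = 2*h*(1768 + h) (I(h) = (h + 1768)*(h + h) = (1768 + h)*(2*h) = 2*h*(1768 + h))
√(H(1163, -1145) + I(1542)) = √((-2 + √(1163² + (-1145)²)) + 2*1542*(1768 + 1542)) = √((-2 + √(1352569 + 1311025)) + 2*1542*3310) = √((-2 + √2663594) + 10208040) = √(10208038 + √2663594)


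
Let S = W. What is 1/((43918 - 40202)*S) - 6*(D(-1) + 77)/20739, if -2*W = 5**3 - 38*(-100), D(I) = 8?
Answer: -1239757413/50414089450 ≈ -0.024591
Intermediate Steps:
W = -3925/2 (W = -(5**3 - 38*(-100))/2 = -(125 + 3800)/2 = -1/2*3925 = -3925/2 ≈ -1962.5)
S = -3925/2 ≈ -1962.5
1/((43918 - 40202)*S) - 6*(D(-1) + 77)/20739 = 1/((43918 - 40202)*(-3925/2)) - 6*(8 + 77)/20739 = -2/3925/3716 - 6*85*(1/20739) = (1/3716)*(-2/3925) - 510*1/20739 = -1/7292650 - 170/6913 = -1239757413/50414089450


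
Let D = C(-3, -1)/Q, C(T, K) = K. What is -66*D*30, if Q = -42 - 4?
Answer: -990/23 ≈ -43.043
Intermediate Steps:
Q = -46
D = 1/46 (D = -1/(-46) = -1*(-1/46) = 1/46 ≈ 0.021739)
-66*D*30 = -66*1/46*30 = -33/23*30 = -990/23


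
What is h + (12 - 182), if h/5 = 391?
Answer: 1785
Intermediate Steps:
h = 1955 (h = 5*391 = 1955)
h + (12 - 182) = 1955 + (12 - 182) = 1955 - 170 = 1785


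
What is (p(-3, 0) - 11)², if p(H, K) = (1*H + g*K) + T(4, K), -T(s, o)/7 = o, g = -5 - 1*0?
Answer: 196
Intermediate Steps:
g = -5 (g = -5 + 0 = -5)
T(s, o) = -7*o
p(H, K) = H - 12*K (p(H, K) = (1*H - 5*K) - 7*K = (H - 5*K) - 7*K = H - 12*K)
(p(-3, 0) - 11)² = ((-3 - 12*0) - 11)² = ((-3 + 0) - 11)² = (-3 - 11)² = (-14)² = 196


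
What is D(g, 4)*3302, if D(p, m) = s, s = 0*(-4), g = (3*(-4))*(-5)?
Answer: 0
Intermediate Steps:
g = 60 (g = -12*(-5) = 60)
s = 0
D(p, m) = 0
D(g, 4)*3302 = 0*3302 = 0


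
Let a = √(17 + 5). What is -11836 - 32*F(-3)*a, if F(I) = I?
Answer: -11836 + 96*√22 ≈ -11386.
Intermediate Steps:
a = √22 ≈ 4.6904
-11836 - 32*F(-3)*a = -11836 - 32*(-3)*√22 = -11836 - (-96)*√22 = -11836 + 96*√22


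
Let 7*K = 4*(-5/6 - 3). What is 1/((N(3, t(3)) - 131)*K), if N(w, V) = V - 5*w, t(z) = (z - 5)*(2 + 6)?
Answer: 7/2484 ≈ 0.0028180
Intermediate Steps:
t(z) = -40 + 8*z (t(z) = (-5 + z)*8 = -40 + 8*z)
K = -46/21 (K = (4*(-5/6 - 3))/7 = (4*(-23/6))/7 = (1/7)*(-46/3) = -46/21 ≈ -2.1905)
1/((N(3, t(3)) - 131)*K) = 1/((((-40 + 8*3) - 5*3) - 131)*(-46/21)) = 1/((((-40 + 24) - 15) - 131)*(-46/21)) = 1/(((-16 - 15) - 131)*(-46/21)) = 1/((-31 - 131)*(-46/21)) = 1/(-162*(-46/21)) = 1/(2484/7) = 7/2484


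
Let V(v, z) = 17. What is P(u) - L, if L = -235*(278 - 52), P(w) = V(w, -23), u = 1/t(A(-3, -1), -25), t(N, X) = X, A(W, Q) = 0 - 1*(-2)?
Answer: 53127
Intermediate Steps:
A(W, Q) = 2 (A(W, Q) = 0 + 2 = 2)
u = -1/25 (u = 1/(-25) = -1/25 ≈ -0.040000)
P(w) = 17
L = -53110 (L = -235*226 = -53110)
P(u) - L = 17 - 1*(-53110) = 17 + 53110 = 53127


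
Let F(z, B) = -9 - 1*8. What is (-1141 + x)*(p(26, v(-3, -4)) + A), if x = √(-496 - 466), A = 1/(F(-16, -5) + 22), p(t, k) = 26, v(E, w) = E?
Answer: -149471/5 + 131*I*√962/5 ≈ -29894.0 + 812.62*I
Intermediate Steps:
F(z, B) = -17 (F(z, B) = -9 - 8 = -17)
A = ⅕ (A = 1/(-17 + 22) = 1/5 = ⅕ ≈ 0.20000)
x = I*√962 (x = √(-962) = I*√962 ≈ 31.016*I)
(-1141 + x)*(p(26, v(-3, -4)) + A) = (-1141 + I*√962)*(26 + ⅕) = (-1141 + I*√962)*(131/5) = -149471/5 + 131*I*√962/5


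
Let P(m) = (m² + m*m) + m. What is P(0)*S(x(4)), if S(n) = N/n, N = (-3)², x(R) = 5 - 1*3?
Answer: 0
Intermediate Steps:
x(R) = 2 (x(R) = 5 - 3 = 2)
N = 9
S(n) = 9/n
P(m) = m + 2*m² (P(m) = (m² + m²) + m = 2*m² + m = m + 2*m²)
P(0)*S(x(4)) = (0*(1 + 2*0))*(9/2) = (0*(1 + 0))*(9*(½)) = (0*1)*(9/2) = 0*(9/2) = 0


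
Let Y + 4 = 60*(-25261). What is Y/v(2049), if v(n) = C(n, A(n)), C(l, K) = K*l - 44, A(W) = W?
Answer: -1515664/4198357 ≈ -0.36101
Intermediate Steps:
Y = -1515664 (Y = -4 + 60*(-25261) = -4 - 1515660 = -1515664)
C(l, K) = -44 + K*l
v(n) = -44 + n² (v(n) = -44 + n*n = -44 + n²)
Y/v(2049) = -1515664/(-44 + 2049²) = -1515664/(-44 + 4198401) = -1515664/4198357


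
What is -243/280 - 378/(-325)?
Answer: 5373/18200 ≈ 0.29522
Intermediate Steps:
-243/280 - 378/(-325) = -243*1/280 - 378*(-1/325) = -243/280 + 378/325 = 5373/18200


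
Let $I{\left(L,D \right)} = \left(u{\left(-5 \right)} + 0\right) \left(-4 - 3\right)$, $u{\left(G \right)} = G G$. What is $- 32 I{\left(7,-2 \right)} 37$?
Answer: $207200$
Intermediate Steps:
$u{\left(G \right)} = G^{2}$
$I{\left(L,D \right)} = -175$ ($I{\left(L,D \right)} = \left(\left(-5\right)^{2} + 0\right) \left(-4 - 3\right) = \left(25 + 0\right) \left(-7\right) = 25 \left(-7\right) = -175$)
$- 32 I{\left(7,-2 \right)} 37 = \left(-32\right) \left(-175\right) 37 = 5600 \cdot 37 = 207200$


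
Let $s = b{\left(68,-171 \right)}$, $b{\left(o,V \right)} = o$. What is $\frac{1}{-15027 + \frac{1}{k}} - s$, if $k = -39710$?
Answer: $- \frac{40577147338}{596722171} \approx -68.0$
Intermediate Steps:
$s = 68$
$\frac{1}{-15027 + \frac{1}{k}} - s = \frac{1}{-15027 + \frac{1}{-39710}} - 68 = \frac{1}{-15027 - \frac{1}{39710}} - 68 = \frac{1}{- \frac{596722171}{39710}} - 68 = - \frac{39710}{596722171} - 68 = - \frac{40577147338}{596722171}$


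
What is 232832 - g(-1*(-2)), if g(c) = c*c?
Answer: 232828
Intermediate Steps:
g(c) = c²
232832 - g(-1*(-2)) = 232832 - (-1*(-2))² = 232832 - 1*2² = 232832 - 1*4 = 232832 - 4 = 232828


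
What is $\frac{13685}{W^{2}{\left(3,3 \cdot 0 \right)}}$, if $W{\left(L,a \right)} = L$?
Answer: $\frac{13685}{9} \approx 1520.6$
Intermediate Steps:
$\frac{13685}{W^{2}{\left(3,3 \cdot 0 \right)}} = \frac{13685}{3^{2}} = \frac{13685}{9}$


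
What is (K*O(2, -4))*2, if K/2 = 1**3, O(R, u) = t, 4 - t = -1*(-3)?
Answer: 4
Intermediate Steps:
t = 1 (t = 4 - (-1)*(-3) = 4 - 1*3 = 4 - 3 = 1)
O(R, u) = 1
K = 2 (K = 2*1**3 = 2*1 = 2)
(K*O(2, -4))*2 = (2*1)*2 = 2*2 = 4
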